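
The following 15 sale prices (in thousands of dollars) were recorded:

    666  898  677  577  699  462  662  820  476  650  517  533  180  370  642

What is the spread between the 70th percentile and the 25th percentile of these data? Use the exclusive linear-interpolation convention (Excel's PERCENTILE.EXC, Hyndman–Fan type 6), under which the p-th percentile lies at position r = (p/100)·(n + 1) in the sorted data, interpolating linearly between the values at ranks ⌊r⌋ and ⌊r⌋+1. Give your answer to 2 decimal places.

192.20

Sorted: 180, 370, 462, 476, 517, 533, 577, 642, 650, 662, 666, 677, 699, 820, 898.
n = 15.
P25: r = 4 (integer) → 476.
P70: r = 11.2; ranks 11–12 are 666, 677; interpolating gives 668.2.
Difference: 668.2 − 476 = 192.2.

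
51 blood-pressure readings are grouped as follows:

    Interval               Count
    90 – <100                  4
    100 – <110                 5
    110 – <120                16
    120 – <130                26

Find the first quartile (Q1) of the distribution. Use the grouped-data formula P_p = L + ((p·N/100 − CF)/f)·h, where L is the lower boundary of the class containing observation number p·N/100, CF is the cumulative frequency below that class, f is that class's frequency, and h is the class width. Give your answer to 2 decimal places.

112.34

N = 51; target position k = 25/100 · 51 = 12.75.
Cumulative frequencies: 4, 9, 25, 51.
Observation 12.75 falls in the class 110 – <120.
L = 110, CF = 9, f = 16, h = 10.
P25 = 110 + ((12.75 − 9)/16)·10 = 110 + 2.34375 = 112.344.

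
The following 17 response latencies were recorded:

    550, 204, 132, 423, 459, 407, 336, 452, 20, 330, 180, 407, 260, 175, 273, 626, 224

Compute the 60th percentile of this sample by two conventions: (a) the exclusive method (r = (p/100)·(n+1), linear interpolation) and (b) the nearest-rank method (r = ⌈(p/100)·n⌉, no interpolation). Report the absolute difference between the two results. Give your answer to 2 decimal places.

Sorted: 20, 132, 175, 180, 204, 224, 260, 273, 330, 336, 407, 407, 423, 452, 459, 550, 626.
n = 17.
(a) r = 10.8; between ranks 10 (336) and 11 (407): 392.8.
(b) the nearest-rank method: rank 11 → 407.
|392.8 − 407| = 14.2.

14.20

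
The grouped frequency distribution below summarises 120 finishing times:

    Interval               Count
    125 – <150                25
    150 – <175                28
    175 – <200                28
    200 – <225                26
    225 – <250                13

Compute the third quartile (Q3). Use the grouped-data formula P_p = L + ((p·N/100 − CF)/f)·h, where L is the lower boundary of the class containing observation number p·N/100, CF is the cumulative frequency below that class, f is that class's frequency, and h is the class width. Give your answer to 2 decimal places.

208.65

N = 120; target position k = 75/100 · 120 = 90.
Cumulative frequencies: 25, 53, 81, 107, 120.
Observation 90 falls in the class 200 – <225.
L = 200, CF = 81, f = 26, h = 25.
P75 = 200 + ((90 − 81)/26)·25 = 200 + 8.65385 = 208.654.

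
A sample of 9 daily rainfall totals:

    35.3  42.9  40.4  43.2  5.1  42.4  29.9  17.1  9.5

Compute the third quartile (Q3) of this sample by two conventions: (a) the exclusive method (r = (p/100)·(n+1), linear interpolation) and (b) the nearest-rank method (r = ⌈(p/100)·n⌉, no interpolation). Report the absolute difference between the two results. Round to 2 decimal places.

0.25

Sorted: 5.1, 9.5, 17.1, 29.9, 35.3, 40.4, 42.4, 42.9, 43.2.
n = 9.
(a) r = 7.5; between ranks 7 (42.4) and 8 (42.9): 42.65.
(b) the nearest-rank method: rank 7 → 42.4.
|42.65 − 42.4| = 0.25.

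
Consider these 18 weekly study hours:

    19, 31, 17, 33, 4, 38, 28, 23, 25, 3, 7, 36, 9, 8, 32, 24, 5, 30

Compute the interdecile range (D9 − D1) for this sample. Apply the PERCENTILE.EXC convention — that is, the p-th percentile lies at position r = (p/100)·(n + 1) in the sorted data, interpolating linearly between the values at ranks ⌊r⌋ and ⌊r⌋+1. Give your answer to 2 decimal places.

Sorted: 3, 4, 5, 7, 8, 9, 17, 19, 23, 24, 25, 28, 30, 31, 32, 33, 36, 38.
n = 18.
P10: r = 1.9; ranks 1–2 are 3, 4; interpolating gives 3.9.
P90: r = 17.1; ranks 17–18 are 36, 38; interpolating gives 36.2.
Difference: 36.2 − 3.9 = 32.3.

32.30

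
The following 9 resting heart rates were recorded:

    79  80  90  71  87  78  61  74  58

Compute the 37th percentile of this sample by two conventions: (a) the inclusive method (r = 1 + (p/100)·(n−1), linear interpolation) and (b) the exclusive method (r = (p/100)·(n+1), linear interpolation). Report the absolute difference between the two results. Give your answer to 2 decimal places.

0.78

Sorted: 58, 61, 71, 74, 78, 79, 80, 87, 90.
n = 9.
(a) r = 3.96; between ranks 3 (71) and 4 (74): 73.88.
(b) r = 3.7; between ranks 3 (71) and 4 (74): 73.1.
|73.88 − 73.1| = 0.78.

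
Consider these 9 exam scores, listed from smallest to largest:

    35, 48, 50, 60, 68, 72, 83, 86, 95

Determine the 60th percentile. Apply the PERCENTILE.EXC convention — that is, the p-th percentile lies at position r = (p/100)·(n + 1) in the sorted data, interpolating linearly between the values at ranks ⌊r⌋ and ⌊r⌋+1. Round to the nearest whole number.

72

n = 9.
r = (60/100)·(9 + 1) = 6.
r is an integer, so P60 is the value at rank 6: 72.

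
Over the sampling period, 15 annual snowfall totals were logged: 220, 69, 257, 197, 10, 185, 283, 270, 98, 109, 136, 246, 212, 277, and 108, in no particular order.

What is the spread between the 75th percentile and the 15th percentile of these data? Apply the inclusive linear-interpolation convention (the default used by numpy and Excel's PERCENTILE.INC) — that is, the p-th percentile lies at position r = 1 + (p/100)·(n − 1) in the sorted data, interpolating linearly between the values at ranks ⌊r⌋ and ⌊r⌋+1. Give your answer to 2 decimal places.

Sorted: 10, 69, 98, 108, 109, 136, 185, 197, 212, 220, 246, 257, 270, 277, 283.
n = 15.
P15: r = 3.1; ranks 3–4 are 98, 108; interpolating gives 99.
P75: r = 11.5; ranks 11–12 are 246, 257; interpolating gives 251.5.
Difference: 251.5 − 99 = 152.5.

152.50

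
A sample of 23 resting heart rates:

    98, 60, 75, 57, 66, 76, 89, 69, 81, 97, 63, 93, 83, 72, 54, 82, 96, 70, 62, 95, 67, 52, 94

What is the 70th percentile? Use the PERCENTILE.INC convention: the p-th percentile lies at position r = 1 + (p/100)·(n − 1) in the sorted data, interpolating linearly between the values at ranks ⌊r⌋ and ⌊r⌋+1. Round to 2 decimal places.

Sorted: 52, 54, 57, 60, 62, 63, 66, 67, 69, 70, 72, 75, 76, 81, 82, 83, 89, 93, 94, 95, 96, 97, 98.
n = 23.
r = 1 + (70/100)·(23 − 1) = 1 + 15.4 = 16.4.
Rank 16 is 83 and rank 17 is 89.
Interpolate: 83 + 0.4·(89 − 83) = 83 + 0.4·6 = 85.4.

85.40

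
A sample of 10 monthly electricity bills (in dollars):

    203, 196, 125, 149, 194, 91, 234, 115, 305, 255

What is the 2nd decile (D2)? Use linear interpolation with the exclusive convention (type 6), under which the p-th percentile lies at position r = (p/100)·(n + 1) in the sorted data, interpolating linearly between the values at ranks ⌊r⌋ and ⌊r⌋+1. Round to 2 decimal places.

Sorted: 91, 115, 125, 149, 194, 196, 203, 234, 255, 305.
n = 10.
r = (20/100)·(10 + 1) = 2.2.
Rank 2 is 115 and rank 3 is 125.
Interpolate: 115 + 0.2·(125 − 115) = 115 + 0.2·10 = 117.

117.00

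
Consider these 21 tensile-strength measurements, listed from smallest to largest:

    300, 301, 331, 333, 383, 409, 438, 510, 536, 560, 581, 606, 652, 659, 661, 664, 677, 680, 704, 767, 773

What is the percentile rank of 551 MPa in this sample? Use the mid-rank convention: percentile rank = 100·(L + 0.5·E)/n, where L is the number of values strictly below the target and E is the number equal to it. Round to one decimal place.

Count below 551: L = 9; count equal: E = 0; n = 21.
Percentile rank = 100·(9 + 0.5·0)/21 = 100·9/21 = 42.86.

42.9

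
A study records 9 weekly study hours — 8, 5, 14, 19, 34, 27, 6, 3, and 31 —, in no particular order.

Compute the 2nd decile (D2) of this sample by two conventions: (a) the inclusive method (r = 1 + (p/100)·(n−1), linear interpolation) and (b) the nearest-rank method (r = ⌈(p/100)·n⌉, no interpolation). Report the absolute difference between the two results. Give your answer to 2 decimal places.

Sorted: 3, 5, 6, 8, 14, 19, 27, 31, 34.
n = 9.
(a) r = 2.6; between ranks 2 (5) and 3 (6): 5.6.
(b) the nearest-rank method: rank 2 → 5.
|5.6 − 5| = 0.6.

0.60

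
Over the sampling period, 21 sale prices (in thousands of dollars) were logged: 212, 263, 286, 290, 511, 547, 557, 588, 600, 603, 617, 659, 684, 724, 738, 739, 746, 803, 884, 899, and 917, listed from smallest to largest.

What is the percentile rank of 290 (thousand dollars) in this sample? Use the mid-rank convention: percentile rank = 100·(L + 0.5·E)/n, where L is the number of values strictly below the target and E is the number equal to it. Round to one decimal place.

Count below 290: L = 3; count equal: E = 1; n = 21.
Percentile rank = 100·(3 + 0.5·1)/21 = 100·3.5/21 = 16.67.

16.7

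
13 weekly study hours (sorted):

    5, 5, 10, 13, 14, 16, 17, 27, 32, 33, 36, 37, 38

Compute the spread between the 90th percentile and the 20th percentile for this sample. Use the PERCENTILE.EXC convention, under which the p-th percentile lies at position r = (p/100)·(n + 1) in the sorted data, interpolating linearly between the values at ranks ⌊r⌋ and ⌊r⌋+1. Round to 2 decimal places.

28.60

n = 13.
P20: r = 2.8; ranks 2–3 are 5, 10; interpolating gives 9.
P90: r = 12.6; ranks 12–13 are 37, 38; interpolating gives 37.6.
Difference: 37.6 − 9 = 28.6.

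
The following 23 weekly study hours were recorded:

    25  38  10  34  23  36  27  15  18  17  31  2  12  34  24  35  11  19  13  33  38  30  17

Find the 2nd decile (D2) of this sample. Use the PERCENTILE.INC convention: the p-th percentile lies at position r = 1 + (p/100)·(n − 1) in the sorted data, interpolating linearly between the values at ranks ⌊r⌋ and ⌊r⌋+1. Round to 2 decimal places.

Sorted: 2, 10, 11, 12, 13, 15, 17, 17, 18, 19, 23, 24, 25, 27, 30, 31, 33, 34, 34, 35, 36, 38, 38.
n = 23.
r = 1 + (20/100)·(23 − 1) = 1 + 4.4 = 5.4.
Rank 5 is 13 and rank 6 is 15.
Interpolate: 13 + 0.4·(15 − 13) = 13 + 0.4·2 = 13.8.

13.80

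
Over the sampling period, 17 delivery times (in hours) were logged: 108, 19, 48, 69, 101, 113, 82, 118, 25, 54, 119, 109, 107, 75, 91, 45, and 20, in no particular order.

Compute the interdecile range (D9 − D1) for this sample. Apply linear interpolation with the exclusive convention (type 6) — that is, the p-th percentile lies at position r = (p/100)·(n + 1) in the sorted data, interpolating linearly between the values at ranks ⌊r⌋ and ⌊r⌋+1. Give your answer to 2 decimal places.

98.40

Sorted: 19, 20, 25, 45, 48, 54, 69, 75, 82, 91, 101, 107, 108, 109, 113, 118, 119.
n = 17.
P10: r = 1.8; ranks 1–2 are 19, 20; interpolating gives 19.8.
P90: r = 16.2; ranks 16–17 are 118, 119; interpolating gives 118.2.
Difference: 118.2 − 19.8 = 98.4.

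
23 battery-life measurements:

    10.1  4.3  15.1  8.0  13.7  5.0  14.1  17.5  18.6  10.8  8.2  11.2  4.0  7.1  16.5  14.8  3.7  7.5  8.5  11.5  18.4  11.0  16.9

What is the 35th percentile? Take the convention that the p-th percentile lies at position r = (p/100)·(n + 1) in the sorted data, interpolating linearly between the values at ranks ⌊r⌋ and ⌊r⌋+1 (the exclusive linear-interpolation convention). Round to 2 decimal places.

Sorted: 3.7, 4.0, 4.3, 5.0, 7.1, 7.5, 8.0, 8.2, 8.5, 10.1, 10.8, 11.0, 11.2, 11.5, 13.7, 14.1, 14.8, 15.1, 16.5, 16.9, 17.5, 18.4, 18.6.
n = 23.
r = (35/100)·(23 + 1) = 8.4.
Rank 8 is 8.2 and rank 9 is 8.5.
Interpolate: 8.2 + 0.4·(8.5 − 8.2) = 8.2 + 0.4·0.3 = 8.32.

8.32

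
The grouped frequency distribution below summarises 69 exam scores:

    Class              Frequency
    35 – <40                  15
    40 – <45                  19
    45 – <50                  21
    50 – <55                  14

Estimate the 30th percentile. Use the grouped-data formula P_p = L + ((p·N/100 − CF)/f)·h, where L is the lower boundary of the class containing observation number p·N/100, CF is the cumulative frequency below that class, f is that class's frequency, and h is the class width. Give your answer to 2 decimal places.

41.50

N = 69; target position k = 30/100 · 69 = 20.7.
Cumulative frequencies: 15, 34, 55, 69.
Observation 20.7 falls in the class 40 – <45.
L = 40, CF = 15, f = 19, h = 5.
P30 = 40 + ((20.7 − 15)/19)·5 = 40 + 1.5 = 41.5.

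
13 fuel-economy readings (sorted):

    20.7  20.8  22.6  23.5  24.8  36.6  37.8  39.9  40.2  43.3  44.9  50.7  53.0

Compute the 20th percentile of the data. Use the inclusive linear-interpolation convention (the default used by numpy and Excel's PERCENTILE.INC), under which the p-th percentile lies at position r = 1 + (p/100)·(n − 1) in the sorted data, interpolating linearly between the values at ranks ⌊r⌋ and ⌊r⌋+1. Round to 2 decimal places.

22.96

n = 13.
r = 1 + (20/100)·(13 − 1) = 1 + 2.4 = 3.4.
Rank 3 is 22.6 and rank 4 is 23.5.
Interpolate: 22.6 + 0.4·(23.5 − 22.6) = 22.6 + 0.4·0.9 = 22.96.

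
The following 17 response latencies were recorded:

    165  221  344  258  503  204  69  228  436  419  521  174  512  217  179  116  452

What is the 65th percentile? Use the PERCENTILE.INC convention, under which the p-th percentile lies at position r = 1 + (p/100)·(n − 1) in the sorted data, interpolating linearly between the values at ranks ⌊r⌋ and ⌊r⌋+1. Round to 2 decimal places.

374.00

Sorted: 69, 116, 165, 174, 179, 204, 217, 221, 228, 258, 344, 419, 436, 452, 503, 512, 521.
n = 17.
r = 1 + (65/100)·(17 − 1) = 1 + 10.4 = 11.4.
Rank 11 is 344 and rank 12 is 419.
Interpolate: 344 + 0.4·(419 − 344) = 344 + 0.4·75 = 374.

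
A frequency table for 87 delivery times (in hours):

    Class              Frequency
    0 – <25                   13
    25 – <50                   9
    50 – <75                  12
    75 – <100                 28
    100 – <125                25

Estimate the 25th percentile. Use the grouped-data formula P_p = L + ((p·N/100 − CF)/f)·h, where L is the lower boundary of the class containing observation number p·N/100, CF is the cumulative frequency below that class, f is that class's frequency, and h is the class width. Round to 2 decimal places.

49.31

N = 87; target position k = 25/100 · 87 = 21.75.
Cumulative frequencies: 13, 22, 34, 62, 87.
Observation 21.75 falls in the class 25 – <50.
L = 25, CF = 13, f = 9, h = 25.
P25 = 25 + ((21.75 − 13)/9)·25 = 25 + 24.3056 = 49.3056.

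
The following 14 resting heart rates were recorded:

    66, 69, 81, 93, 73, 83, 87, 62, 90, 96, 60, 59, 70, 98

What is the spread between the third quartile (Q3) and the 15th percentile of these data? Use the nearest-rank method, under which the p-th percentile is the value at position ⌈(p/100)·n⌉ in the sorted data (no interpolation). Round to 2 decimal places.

28.00

Sorted: 59, 60, 62, 66, 69, 70, 73, 81, 83, 87, 90, 93, 96, 98.
n = 14.
P15: rank ⌈15/100·14⌉ = 3 → 62.
P75: rank ⌈75/100·14⌉ = 11 → 90.
Difference: 90 − 62 = 28.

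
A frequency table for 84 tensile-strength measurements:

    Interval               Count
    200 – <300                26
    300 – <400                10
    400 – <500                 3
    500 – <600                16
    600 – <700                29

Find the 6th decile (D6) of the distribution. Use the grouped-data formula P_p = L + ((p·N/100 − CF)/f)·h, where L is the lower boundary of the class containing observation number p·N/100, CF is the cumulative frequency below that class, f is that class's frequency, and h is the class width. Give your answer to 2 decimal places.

571.25

N = 84; target position k = 60/100 · 84 = 50.4.
Cumulative frequencies: 26, 36, 39, 55, 84.
Observation 50.4 falls in the class 500 – <600.
L = 500, CF = 39, f = 16, h = 100.
P60 = 500 + ((50.4 − 39)/16)·100 = 500 + 71.25 = 571.25.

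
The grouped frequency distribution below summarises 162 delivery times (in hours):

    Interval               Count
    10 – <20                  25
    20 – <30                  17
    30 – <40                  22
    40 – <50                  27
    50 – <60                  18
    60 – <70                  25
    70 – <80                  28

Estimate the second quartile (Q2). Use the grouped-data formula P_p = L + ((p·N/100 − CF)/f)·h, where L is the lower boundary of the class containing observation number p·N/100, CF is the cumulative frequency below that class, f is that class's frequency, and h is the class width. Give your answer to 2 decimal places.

N = 162; target position k = 50/100 · 162 = 81.
Cumulative frequencies: 25, 42, 64, 91, 109, 134, 162.
Observation 81 falls in the class 40 – <50.
L = 40, CF = 64, f = 27, h = 10.
P50 = 40 + ((81 − 64)/27)·10 = 40 + 6.2963 = 46.2963.

46.30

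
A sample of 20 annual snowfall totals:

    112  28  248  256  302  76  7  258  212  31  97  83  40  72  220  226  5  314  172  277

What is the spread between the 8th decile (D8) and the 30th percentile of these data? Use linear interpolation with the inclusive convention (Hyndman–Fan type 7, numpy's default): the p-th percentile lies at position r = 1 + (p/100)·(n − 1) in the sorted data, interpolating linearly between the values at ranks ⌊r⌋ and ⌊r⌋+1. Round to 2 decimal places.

181.60

Sorted: 5, 7, 28, 31, 40, 72, 76, 83, 97, 112, 172, 212, 220, 226, 248, 256, 258, 277, 302, 314.
n = 20.
P30: r = 6.7; ranks 6–7 are 72, 76; interpolating gives 74.8.
P80: r = 16.2; ranks 16–17 are 256, 258; interpolating gives 256.4.
Difference: 256.4 − 74.8 = 181.6.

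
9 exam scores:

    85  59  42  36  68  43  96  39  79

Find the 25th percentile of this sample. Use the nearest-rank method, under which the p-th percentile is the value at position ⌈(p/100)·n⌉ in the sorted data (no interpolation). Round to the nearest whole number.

Sorted: 36, 39, 42, 43, 59, 68, 79, 85, 96.
n = 9.
Position = ⌈25/100 · 9⌉ = ⌈2.25⌉ = 3.
The value at rank 3 is 42.

42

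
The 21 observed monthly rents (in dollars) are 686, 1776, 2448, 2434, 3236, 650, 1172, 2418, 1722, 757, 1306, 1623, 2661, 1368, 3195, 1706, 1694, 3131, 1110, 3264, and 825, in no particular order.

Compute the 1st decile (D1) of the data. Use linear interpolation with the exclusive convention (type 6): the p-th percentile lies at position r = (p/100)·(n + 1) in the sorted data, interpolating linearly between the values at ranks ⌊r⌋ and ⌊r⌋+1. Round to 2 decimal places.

700.20

Sorted: 650, 686, 757, 825, 1110, 1172, 1306, 1368, 1623, 1694, 1706, 1722, 1776, 2418, 2434, 2448, 2661, 3131, 3195, 3236, 3264.
n = 21.
r = (10/100)·(21 + 1) = 2.2.
Rank 2 is 686 and rank 3 is 757.
Interpolate: 686 + 0.2·(757 − 686) = 686 + 0.2·71 = 700.2.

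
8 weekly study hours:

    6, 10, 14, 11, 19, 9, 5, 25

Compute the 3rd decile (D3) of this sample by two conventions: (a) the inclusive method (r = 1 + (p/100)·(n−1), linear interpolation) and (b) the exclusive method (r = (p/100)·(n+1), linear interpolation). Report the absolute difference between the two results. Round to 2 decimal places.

Sorted: 5, 6, 9, 10, 11, 14, 19, 25.
n = 8.
(a) r = 3.1; between ranks 3 (9) and 4 (10): 9.1.
(b) r = 2.7; between ranks 2 (6) and 3 (9): 8.1.
|9.1 − 8.1| = 1.

1.00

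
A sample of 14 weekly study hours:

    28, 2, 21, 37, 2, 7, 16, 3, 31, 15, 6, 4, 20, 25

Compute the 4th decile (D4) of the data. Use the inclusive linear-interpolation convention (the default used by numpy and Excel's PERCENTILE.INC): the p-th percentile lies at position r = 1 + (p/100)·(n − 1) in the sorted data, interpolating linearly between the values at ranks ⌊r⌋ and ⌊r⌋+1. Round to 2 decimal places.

Sorted: 2, 2, 3, 4, 6, 7, 15, 16, 20, 21, 25, 28, 31, 37.
n = 14.
r = 1 + (40/100)·(14 − 1) = 1 + 5.2 = 6.2.
Rank 6 is 7 and rank 7 is 15.
Interpolate: 7 + 0.2·(15 − 7) = 7 + 0.2·8 = 8.6.

8.60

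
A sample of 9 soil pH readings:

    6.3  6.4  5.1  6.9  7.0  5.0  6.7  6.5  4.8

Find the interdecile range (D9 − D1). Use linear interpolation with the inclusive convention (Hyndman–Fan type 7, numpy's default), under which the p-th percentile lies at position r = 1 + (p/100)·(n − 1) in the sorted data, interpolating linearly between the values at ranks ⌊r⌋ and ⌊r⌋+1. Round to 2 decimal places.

Sorted: 4.8, 5.0, 5.1, 6.3, 6.4, 6.5, 6.7, 6.9, 7.0.
n = 9.
P10: r = 1.8; ranks 1–2 are 4.8, 5.0; interpolating gives 4.96.
P90: r = 8.2; ranks 8–9 are 6.9, 7.0; interpolating gives 6.92.
Difference: 6.92 − 4.96 = 1.96.

1.96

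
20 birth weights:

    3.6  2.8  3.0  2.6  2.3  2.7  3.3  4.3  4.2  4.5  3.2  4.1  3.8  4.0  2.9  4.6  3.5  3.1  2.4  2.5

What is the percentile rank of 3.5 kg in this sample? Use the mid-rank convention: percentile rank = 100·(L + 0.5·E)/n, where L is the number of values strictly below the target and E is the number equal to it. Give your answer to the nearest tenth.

57.5

Sorted: 2.3, 2.4, 2.5, 2.6, 2.7, 2.8, 2.9, 3.0, 3.1, 3.2, 3.3, 3.5, 3.6, 3.8, 4.0, 4.1, 4.2, 4.3, 4.5, 4.6.
Count below 3.5: L = 11; count equal: E = 1; n = 20.
Percentile rank = 100·(11 + 0.5·1)/20 = 100·11.5/20 = 57.5.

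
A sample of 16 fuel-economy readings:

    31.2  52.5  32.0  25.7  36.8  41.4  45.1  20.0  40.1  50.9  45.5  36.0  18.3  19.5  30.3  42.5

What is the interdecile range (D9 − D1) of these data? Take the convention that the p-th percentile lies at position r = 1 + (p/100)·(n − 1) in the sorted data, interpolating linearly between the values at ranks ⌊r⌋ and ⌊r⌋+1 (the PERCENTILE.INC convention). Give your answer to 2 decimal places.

Sorted: 18.3, 19.5, 20.0, 25.7, 30.3, 31.2, 32.0, 36.0, 36.8, 40.1, 41.4, 42.5, 45.1, 45.5, 50.9, 52.5.
n = 16.
P10: r = 2.5; ranks 2–3 are 19.5, 20.0; interpolating gives 19.75.
P90: r = 14.5; ranks 14–15 are 45.5, 50.9; interpolating gives 48.2.
Difference: 48.2 − 19.75 = 28.45.

28.45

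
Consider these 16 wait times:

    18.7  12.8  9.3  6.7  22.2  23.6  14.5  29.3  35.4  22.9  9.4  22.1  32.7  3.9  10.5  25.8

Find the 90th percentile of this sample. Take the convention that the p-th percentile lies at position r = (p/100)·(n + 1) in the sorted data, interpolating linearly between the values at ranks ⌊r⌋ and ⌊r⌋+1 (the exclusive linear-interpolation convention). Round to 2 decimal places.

Sorted: 3.9, 6.7, 9.3, 9.4, 10.5, 12.8, 14.5, 18.7, 22.1, 22.2, 22.9, 23.6, 25.8, 29.3, 32.7, 35.4.
n = 16.
r = (90/100)·(16 + 1) = 15.3.
Rank 15 is 32.7 and rank 16 is 35.4.
Interpolate: 32.7 + 0.3·(35.4 − 32.7) = 32.7 + 0.3·2.7 = 33.51.

33.51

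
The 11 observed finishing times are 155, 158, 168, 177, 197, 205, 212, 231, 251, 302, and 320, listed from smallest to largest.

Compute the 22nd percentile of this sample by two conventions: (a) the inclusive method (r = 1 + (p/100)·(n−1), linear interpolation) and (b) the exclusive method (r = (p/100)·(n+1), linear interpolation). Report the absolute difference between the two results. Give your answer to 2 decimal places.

n = 11.
(a) r = 3.2; between ranks 3 (168) and 4 (177): 169.8.
(b) r = 2.64; between ranks 2 (158) and 3 (168): 164.4.
|169.8 − 164.4| = 5.4.

5.40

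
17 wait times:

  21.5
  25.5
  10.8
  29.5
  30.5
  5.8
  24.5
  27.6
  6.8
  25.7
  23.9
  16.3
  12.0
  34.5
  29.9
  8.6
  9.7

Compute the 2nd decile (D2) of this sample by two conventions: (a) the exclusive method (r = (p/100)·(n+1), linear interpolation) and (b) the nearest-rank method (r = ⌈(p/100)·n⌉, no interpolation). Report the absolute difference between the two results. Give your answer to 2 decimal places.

Sorted: 5.8, 6.8, 8.6, 9.7, 10.8, 12.0, 16.3, 21.5, 23.9, 24.5, 25.5, 25.7, 27.6, 29.5, 29.9, 30.5, 34.5.
n = 17.
(a) r = 3.6; between ranks 3 (8.6) and 4 (9.7): 9.26.
(b) the nearest-rank method: rank 4 → 9.7.
|9.26 − 9.7| = 0.44.

0.44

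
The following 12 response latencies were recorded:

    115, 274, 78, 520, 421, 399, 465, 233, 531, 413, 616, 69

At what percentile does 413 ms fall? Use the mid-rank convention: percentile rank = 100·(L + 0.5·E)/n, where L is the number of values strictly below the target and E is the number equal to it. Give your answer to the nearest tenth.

54.2

Sorted: 69, 78, 115, 233, 274, 399, 413, 421, 465, 520, 531, 616.
Count below 413: L = 6; count equal: E = 1; n = 12.
Percentile rank = 100·(6 + 0.5·1)/12 = 100·6.5/12 = 54.17.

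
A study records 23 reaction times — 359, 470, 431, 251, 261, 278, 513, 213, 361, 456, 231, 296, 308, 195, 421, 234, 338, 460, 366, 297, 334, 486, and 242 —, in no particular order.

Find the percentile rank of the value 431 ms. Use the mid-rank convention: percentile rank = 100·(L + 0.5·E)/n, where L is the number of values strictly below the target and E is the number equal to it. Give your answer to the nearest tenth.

76.1

Sorted: 195, 213, 231, 234, 242, 251, 261, 278, 296, 297, 308, 334, 338, 359, 361, 366, 421, 431, 456, 460, 470, 486, 513.
Count below 431: L = 17; count equal: E = 1; n = 23.
Percentile rank = 100·(17 + 0.5·1)/23 = 100·17.5/23 = 76.09.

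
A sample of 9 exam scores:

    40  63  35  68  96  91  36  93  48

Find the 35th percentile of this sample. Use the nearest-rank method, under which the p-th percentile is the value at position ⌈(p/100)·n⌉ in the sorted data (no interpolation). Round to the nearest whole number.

48

Sorted: 35, 36, 40, 48, 63, 68, 91, 93, 96.
n = 9.
Position = ⌈35/100 · 9⌉ = ⌈3.15⌉ = 4.
The value at rank 4 is 48.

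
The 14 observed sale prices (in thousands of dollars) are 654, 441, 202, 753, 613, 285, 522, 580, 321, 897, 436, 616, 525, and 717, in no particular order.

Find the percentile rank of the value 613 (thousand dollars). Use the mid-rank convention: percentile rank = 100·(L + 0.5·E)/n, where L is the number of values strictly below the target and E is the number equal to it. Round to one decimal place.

60.7

Sorted: 202, 285, 321, 436, 441, 522, 525, 580, 613, 616, 654, 717, 753, 897.
Count below 613: L = 8; count equal: E = 1; n = 14.
Percentile rank = 100·(8 + 0.5·1)/14 = 100·8.5/14 = 60.71.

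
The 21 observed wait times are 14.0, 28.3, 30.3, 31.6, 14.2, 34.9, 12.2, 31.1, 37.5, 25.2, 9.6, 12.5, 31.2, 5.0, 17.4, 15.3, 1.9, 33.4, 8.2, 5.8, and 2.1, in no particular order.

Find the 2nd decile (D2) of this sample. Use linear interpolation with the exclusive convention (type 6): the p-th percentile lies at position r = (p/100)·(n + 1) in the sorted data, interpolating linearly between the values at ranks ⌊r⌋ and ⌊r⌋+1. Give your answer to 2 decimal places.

Sorted: 1.9, 2.1, 5.0, 5.8, 8.2, 9.6, 12.2, 12.5, 14.0, 14.2, 15.3, 17.4, 25.2, 28.3, 30.3, 31.1, 31.2, 31.6, 33.4, 34.9, 37.5.
n = 21.
r = (20/100)·(21 + 1) = 4.4.
Rank 4 is 5.8 and rank 5 is 8.2.
Interpolate: 5.8 + 0.4·(8.2 − 5.8) = 5.8 + 0.4·2.4 = 6.76.

6.76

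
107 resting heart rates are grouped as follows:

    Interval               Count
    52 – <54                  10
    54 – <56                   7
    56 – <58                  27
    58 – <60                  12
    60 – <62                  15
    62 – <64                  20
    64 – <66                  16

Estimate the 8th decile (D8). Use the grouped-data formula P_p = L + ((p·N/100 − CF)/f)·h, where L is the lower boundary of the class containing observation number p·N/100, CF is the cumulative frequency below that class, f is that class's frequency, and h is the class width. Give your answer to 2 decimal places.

N = 107; target position k = 80/100 · 107 = 85.6.
Cumulative frequencies: 10, 17, 44, 56, 71, 91, 107.
Observation 85.6 falls in the class 62 – <64.
L = 62, CF = 71, f = 20, h = 2.
P80 = 62 + ((85.6 − 71)/20)·2 = 62 + 1.46 = 63.46.

63.46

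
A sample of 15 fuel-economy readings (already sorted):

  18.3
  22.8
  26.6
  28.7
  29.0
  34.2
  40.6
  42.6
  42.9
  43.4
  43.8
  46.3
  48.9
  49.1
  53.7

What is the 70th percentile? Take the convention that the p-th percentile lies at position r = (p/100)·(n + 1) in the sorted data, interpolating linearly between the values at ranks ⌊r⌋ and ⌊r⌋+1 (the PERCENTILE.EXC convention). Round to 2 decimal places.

44.30

n = 15.
r = (70/100)·(15 + 1) = 11.2.
Rank 11 is 43.8 and rank 12 is 46.3.
Interpolate: 43.8 + 0.2·(46.3 − 43.8) = 43.8 + 0.2·2.5 = 44.3.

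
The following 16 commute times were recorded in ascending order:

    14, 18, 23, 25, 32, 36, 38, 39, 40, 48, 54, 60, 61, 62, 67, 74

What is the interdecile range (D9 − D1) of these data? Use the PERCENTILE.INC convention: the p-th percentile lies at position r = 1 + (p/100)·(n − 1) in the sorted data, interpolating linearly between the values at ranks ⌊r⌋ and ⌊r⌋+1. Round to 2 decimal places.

n = 16.
P10: r = 2.5; ranks 2–3 are 18, 23; interpolating gives 20.5.
P90: r = 14.5; ranks 14–15 are 62, 67; interpolating gives 64.5.
Difference: 64.5 − 20.5 = 44.

44.00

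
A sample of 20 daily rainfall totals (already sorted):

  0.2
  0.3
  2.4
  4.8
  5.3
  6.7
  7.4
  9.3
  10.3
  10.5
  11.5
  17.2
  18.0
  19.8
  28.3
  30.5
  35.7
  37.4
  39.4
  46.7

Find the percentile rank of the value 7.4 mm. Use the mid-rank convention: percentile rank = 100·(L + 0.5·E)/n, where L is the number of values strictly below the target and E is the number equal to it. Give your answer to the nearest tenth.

Count below 7.4: L = 6; count equal: E = 1; n = 20.
Percentile rank = 100·(6 + 0.5·1)/20 = 100·6.5/20 = 32.5.

32.5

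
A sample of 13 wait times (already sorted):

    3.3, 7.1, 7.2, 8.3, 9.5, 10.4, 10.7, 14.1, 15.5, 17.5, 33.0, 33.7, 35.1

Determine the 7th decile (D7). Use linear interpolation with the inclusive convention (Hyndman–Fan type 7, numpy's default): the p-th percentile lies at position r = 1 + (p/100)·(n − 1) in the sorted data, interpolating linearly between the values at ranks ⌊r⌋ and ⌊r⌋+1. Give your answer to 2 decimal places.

16.30

n = 13.
r = 1 + (70/100)·(13 − 1) = 1 + 8.4 = 9.4.
Rank 9 is 15.5 and rank 10 is 17.5.
Interpolate: 15.5 + 0.4·(17.5 − 15.5) = 15.5 + 0.4·2 = 16.3.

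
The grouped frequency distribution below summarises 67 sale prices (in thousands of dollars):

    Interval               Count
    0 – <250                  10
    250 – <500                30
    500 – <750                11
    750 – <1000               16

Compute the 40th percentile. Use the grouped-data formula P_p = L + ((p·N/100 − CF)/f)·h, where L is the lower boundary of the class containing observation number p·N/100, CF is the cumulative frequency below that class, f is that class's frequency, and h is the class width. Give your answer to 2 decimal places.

N = 67; target position k = 40/100 · 67 = 26.8.
Cumulative frequencies: 10, 40, 51, 67.
Observation 26.8 falls in the class 250 – <500.
L = 250, CF = 10, f = 30, h = 250.
P40 = 250 + ((26.8 − 10)/30)·250 = 250 + 140 = 390.

390.00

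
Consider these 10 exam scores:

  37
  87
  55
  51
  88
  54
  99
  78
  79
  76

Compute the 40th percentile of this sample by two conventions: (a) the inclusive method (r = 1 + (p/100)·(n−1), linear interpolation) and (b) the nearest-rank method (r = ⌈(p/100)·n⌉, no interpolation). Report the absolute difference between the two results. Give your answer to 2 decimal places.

12.60

Sorted: 37, 51, 54, 55, 76, 78, 79, 87, 88, 99.
n = 10.
(a) r = 4.6; between ranks 4 (55) and 5 (76): 67.6.
(b) the nearest-rank method: rank 4 → 55.
|67.6 − 55| = 12.6.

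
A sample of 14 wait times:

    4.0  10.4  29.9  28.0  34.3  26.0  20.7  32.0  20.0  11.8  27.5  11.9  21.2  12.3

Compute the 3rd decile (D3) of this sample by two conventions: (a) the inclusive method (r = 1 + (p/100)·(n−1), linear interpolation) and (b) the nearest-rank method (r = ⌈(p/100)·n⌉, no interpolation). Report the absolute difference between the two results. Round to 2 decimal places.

0.04

Sorted: 4.0, 10.4, 11.8, 11.9, 12.3, 20.0, 20.7, 21.2, 26.0, 27.5, 28.0, 29.9, 32.0, 34.3.
n = 14.
(a) r = 4.9; between ranks 4 (11.9) and 5 (12.3): 12.26.
(b) the nearest-rank method: rank 5 → 12.3.
|12.26 − 12.3| = 0.04.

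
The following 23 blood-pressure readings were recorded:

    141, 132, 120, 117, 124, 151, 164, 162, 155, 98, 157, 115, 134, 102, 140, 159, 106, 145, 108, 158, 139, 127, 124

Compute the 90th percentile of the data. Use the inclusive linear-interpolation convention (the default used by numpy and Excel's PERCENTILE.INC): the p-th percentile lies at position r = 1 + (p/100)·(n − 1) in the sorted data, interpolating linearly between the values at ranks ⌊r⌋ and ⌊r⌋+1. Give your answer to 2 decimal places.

Sorted: 98, 102, 106, 108, 115, 117, 120, 124, 124, 127, 132, 134, 139, 140, 141, 145, 151, 155, 157, 158, 159, 162, 164.
n = 23.
r = 1 + (90/100)·(23 − 1) = 1 + 19.8 = 20.8.
Rank 20 is 158 and rank 21 is 159.
Interpolate: 158 + 0.8·(159 − 158) = 158 + 0.8·1 = 158.8.

158.80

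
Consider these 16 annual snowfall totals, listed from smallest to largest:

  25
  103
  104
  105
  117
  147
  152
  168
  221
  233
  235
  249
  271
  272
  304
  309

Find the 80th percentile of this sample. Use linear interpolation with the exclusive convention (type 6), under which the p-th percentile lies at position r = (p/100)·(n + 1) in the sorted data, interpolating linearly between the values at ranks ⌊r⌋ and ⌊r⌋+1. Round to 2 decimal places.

n = 16.
r = (80/100)·(16 + 1) = 13.6.
Rank 13 is 271 and rank 14 is 272.
Interpolate: 271 + 0.6·(272 − 271) = 271 + 0.6·1 = 271.6.

271.60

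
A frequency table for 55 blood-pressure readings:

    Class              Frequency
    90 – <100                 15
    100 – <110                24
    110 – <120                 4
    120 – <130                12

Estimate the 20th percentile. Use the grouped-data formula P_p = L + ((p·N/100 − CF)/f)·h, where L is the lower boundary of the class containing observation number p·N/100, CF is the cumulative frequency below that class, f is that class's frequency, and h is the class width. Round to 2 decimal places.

N = 55; target position k = 20/100 · 55 = 11.
Cumulative frequencies: 15, 39, 43, 55.
Observation 11 falls in the class 90 – <100.
L = 90, CF = 0, f = 15, h = 10.
P20 = 90 + ((11 − 0)/15)·10 = 90 + 7.33333 = 97.3333.

97.33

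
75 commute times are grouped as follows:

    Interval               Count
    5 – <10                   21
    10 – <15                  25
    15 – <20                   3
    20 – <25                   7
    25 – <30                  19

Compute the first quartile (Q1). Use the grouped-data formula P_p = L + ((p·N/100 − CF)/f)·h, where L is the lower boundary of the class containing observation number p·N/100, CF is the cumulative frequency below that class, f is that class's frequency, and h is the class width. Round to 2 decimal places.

9.46

N = 75; target position k = 25/100 · 75 = 18.75.
Cumulative frequencies: 21, 46, 49, 56, 75.
Observation 18.75 falls in the class 5 – <10.
L = 5, CF = 0, f = 21, h = 5.
P25 = 5 + ((18.75 − 0)/21)·5 = 5 + 4.46429 = 9.46429.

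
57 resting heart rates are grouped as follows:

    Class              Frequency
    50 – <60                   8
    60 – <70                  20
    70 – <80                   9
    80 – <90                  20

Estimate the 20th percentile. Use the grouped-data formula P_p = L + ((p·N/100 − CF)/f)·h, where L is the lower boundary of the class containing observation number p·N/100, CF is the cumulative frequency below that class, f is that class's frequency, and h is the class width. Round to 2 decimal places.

61.70

N = 57; target position k = 20/100 · 57 = 11.4.
Cumulative frequencies: 8, 28, 37, 57.
Observation 11.4 falls in the class 60 – <70.
L = 60, CF = 8, f = 20, h = 10.
P20 = 60 + ((11.4 − 8)/20)·10 = 60 + 1.7 = 61.7.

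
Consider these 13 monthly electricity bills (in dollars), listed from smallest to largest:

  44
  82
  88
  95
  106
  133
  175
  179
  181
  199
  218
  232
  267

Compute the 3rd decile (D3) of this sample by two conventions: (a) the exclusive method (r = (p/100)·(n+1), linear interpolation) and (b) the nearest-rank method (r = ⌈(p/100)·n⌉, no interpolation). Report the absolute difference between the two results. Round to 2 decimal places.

2.20

n = 13.
(a) r = 4.2; between ranks 4 (95) and 5 (106): 97.2.
(b) the nearest-rank method: rank 4 → 95.
|97.2 − 95| = 2.2.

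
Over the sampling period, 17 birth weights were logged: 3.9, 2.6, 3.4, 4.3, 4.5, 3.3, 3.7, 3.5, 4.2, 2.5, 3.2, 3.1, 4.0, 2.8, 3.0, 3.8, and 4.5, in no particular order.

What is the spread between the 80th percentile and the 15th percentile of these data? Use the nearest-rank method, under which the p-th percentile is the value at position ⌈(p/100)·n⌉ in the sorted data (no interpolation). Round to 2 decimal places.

1.40

Sorted: 2.5, 2.6, 2.8, 3.0, 3.1, 3.2, 3.3, 3.4, 3.5, 3.7, 3.8, 3.9, 4.0, 4.2, 4.3, 4.5, 4.5.
n = 17.
P15: rank ⌈15/100·17⌉ = 3 → 2.8.
P80: rank ⌈80/100·17⌉ = 14 → 4.2.
Difference: 4.2 − 2.8 = 1.4.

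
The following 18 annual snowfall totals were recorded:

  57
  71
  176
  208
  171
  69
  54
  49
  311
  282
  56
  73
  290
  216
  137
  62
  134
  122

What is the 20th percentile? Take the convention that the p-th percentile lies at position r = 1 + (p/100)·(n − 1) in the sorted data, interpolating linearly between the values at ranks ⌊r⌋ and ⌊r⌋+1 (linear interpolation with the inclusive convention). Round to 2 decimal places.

Sorted: 49, 54, 56, 57, 62, 69, 71, 73, 122, 134, 137, 171, 176, 208, 216, 282, 290, 311.
n = 18.
r = 1 + (20/100)·(18 − 1) = 1 + 3.4 = 4.4.
Rank 4 is 57 and rank 5 is 62.
Interpolate: 57 + 0.4·(62 − 57) = 57 + 0.4·5 = 59.

59.00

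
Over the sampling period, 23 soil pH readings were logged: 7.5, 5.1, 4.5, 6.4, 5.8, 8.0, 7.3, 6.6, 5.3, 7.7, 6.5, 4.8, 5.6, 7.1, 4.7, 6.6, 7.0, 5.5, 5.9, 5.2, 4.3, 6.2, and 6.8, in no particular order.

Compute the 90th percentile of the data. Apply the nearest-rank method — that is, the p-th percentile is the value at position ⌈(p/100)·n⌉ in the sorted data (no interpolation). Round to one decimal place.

Sorted: 4.3, 4.5, 4.7, 4.8, 5.1, 5.2, 5.3, 5.5, 5.6, 5.8, 5.9, 6.2, 6.4, 6.5, 6.6, 6.6, 6.8, 7.0, 7.1, 7.3, 7.5, 7.7, 8.0.
n = 23.
Position = ⌈90/100 · 23⌉ = ⌈20.7⌉ = 21.
The value at rank 21 is 7.5.

7.5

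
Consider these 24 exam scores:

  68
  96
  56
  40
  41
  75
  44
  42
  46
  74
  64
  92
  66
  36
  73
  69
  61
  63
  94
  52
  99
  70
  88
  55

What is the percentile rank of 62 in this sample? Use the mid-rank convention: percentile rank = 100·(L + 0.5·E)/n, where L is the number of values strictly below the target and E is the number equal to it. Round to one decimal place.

Sorted: 36, 40, 41, 42, 44, 46, 52, 55, 56, 61, 63, 64, 66, 68, 69, 70, 73, 74, 75, 88, 92, 94, 96, 99.
Count below 62: L = 10; count equal: E = 0; n = 24.
Percentile rank = 100·(10 + 0.5·0)/24 = 100·10/24 = 41.67.

41.7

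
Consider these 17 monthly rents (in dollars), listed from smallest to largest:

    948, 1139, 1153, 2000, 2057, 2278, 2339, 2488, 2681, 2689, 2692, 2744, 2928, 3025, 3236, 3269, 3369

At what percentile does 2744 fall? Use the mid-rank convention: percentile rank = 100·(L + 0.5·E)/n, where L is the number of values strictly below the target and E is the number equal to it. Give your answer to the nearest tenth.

67.6

Count below 2744: L = 11; count equal: E = 1; n = 17.
Percentile rank = 100·(11 + 0.5·1)/17 = 100·11.5/17 = 67.65.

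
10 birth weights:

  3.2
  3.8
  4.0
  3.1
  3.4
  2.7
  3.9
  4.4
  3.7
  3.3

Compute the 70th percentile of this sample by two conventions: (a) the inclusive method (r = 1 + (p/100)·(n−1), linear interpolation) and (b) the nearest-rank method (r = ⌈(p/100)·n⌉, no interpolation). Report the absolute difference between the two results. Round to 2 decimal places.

Sorted: 2.7, 3.1, 3.2, 3.3, 3.4, 3.7, 3.8, 3.9, 4.0, 4.4.
n = 10.
(a) r = 7.3; between ranks 7 (3.8) and 8 (3.9): 3.83.
(b) the nearest-rank method: rank 7 → 3.8.
|3.83 − 3.8| = 0.03.

0.03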